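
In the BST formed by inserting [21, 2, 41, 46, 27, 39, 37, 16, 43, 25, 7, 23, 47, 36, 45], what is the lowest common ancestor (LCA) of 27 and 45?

Tree insertion order: [21, 2, 41, 46, 27, 39, 37, 16, 43, 25, 7, 23, 47, 36, 45]
Tree (level-order array): [21, 2, 41, None, 16, 27, 46, 7, None, 25, 39, 43, 47, None, None, 23, None, 37, None, None, 45, None, None, None, None, 36]
In a BST, the LCA of p=27, q=45 is the first node v on the
root-to-leaf path with p <= v <= q (go left if both < v, right if both > v).
Walk from root:
  at 21: both 27 and 45 > 21, go right
  at 41: 27 <= 41 <= 45, this is the LCA
LCA = 41


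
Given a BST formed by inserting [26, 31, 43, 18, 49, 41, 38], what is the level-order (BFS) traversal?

Tree insertion order: [26, 31, 43, 18, 49, 41, 38]
Tree (level-order array): [26, 18, 31, None, None, None, 43, 41, 49, 38]
BFS from the root, enqueuing left then right child of each popped node:
  queue [26] -> pop 26, enqueue [18, 31], visited so far: [26]
  queue [18, 31] -> pop 18, enqueue [none], visited so far: [26, 18]
  queue [31] -> pop 31, enqueue [43], visited so far: [26, 18, 31]
  queue [43] -> pop 43, enqueue [41, 49], visited so far: [26, 18, 31, 43]
  queue [41, 49] -> pop 41, enqueue [38], visited so far: [26, 18, 31, 43, 41]
  queue [49, 38] -> pop 49, enqueue [none], visited so far: [26, 18, 31, 43, 41, 49]
  queue [38] -> pop 38, enqueue [none], visited so far: [26, 18, 31, 43, 41, 49, 38]
Result: [26, 18, 31, 43, 41, 49, 38]


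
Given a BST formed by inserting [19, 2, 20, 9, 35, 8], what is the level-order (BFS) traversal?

Tree insertion order: [19, 2, 20, 9, 35, 8]
Tree (level-order array): [19, 2, 20, None, 9, None, 35, 8]
BFS from the root, enqueuing left then right child of each popped node:
  queue [19] -> pop 19, enqueue [2, 20], visited so far: [19]
  queue [2, 20] -> pop 2, enqueue [9], visited so far: [19, 2]
  queue [20, 9] -> pop 20, enqueue [35], visited so far: [19, 2, 20]
  queue [9, 35] -> pop 9, enqueue [8], visited so far: [19, 2, 20, 9]
  queue [35, 8] -> pop 35, enqueue [none], visited so far: [19, 2, 20, 9, 35]
  queue [8] -> pop 8, enqueue [none], visited so far: [19, 2, 20, 9, 35, 8]
Result: [19, 2, 20, 9, 35, 8]


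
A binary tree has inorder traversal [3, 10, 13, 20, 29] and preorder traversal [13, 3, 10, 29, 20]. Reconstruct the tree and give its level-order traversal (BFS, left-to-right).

Inorder:  [3, 10, 13, 20, 29]
Preorder: [13, 3, 10, 29, 20]
Algorithm: preorder visits root first, so consume preorder in order;
for each root, split the current inorder slice at that value into
left-subtree inorder and right-subtree inorder, then recurse.
Recursive splits:
  root=13; inorder splits into left=[3, 10], right=[20, 29]
  root=3; inorder splits into left=[], right=[10]
  root=10; inorder splits into left=[], right=[]
  root=29; inorder splits into left=[20], right=[]
  root=20; inorder splits into left=[], right=[]
Reconstructed level-order: [13, 3, 29, 10, 20]


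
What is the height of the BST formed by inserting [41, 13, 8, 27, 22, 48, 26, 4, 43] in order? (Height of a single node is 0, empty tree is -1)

Insertion order: [41, 13, 8, 27, 22, 48, 26, 4, 43]
Tree (level-order array): [41, 13, 48, 8, 27, 43, None, 4, None, 22, None, None, None, None, None, None, 26]
Compute height bottom-up (empty subtree = -1):
  height(4) = 1 + max(-1, -1) = 0
  height(8) = 1 + max(0, -1) = 1
  height(26) = 1 + max(-1, -1) = 0
  height(22) = 1 + max(-1, 0) = 1
  height(27) = 1 + max(1, -1) = 2
  height(13) = 1 + max(1, 2) = 3
  height(43) = 1 + max(-1, -1) = 0
  height(48) = 1 + max(0, -1) = 1
  height(41) = 1 + max(3, 1) = 4
Height = 4


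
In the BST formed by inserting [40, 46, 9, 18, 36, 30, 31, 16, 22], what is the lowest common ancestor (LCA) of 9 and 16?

Tree insertion order: [40, 46, 9, 18, 36, 30, 31, 16, 22]
Tree (level-order array): [40, 9, 46, None, 18, None, None, 16, 36, None, None, 30, None, 22, 31]
In a BST, the LCA of p=9, q=16 is the first node v on the
root-to-leaf path with p <= v <= q (go left if both < v, right if both > v).
Walk from root:
  at 40: both 9 and 16 < 40, go left
  at 9: 9 <= 9 <= 16, this is the LCA
LCA = 9


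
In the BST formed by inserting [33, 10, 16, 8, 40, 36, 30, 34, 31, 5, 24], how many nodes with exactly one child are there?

Tree built from: [33, 10, 16, 8, 40, 36, 30, 34, 31, 5, 24]
Tree (level-order array): [33, 10, 40, 8, 16, 36, None, 5, None, None, 30, 34, None, None, None, 24, 31]
Rule: These are nodes with exactly 1 non-null child.
Per-node child counts:
  node 33: 2 child(ren)
  node 10: 2 child(ren)
  node 8: 1 child(ren)
  node 5: 0 child(ren)
  node 16: 1 child(ren)
  node 30: 2 child(ren)
  node 24: 0 child(ren)
  node 31: 0 child(ren)
  node 40: 1 child(ren)
  node 36: 1 child(ren)
  node 34: 0 child(ren)
Matching nodes: [8, 16, 40, 36]
Count of nodes with exactly one child: 4


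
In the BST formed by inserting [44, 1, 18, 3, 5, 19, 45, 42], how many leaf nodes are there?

Tree built from: [44, 1, 18, 3, 5, 19, 45, 42]
Tree (level-order array): [44, 1, 45, None, 18, None, None, 3, 19, None, 5, None, 42]
Rule: A leaf has 0 children.
Per-node child counts:
  node 44: 2 child(ren)
  node 1: 1 child(ren)
  node 18: 2 child(ren)
  node 3: 1 child(ren)
  node 5: 0 child(ren)
  node 19: 1 child(ren)
  node 42: 0 child(ren)
  node 45: 0 child(ren)
Matching nodes: [5, 42, 45]
Count of leaf nodes: 3


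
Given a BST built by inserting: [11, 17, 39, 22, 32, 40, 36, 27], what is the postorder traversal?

Tree insertion order: [11, 17, 39, 22, 32, 40, 36, 27]
Tree (level-order array): [11, None, 17, None, 39, 22, 40, None, 32, None, None, 27, 36]
Postorder traversal: [27, 36, 32, 22, 40, 39, 17, 11]


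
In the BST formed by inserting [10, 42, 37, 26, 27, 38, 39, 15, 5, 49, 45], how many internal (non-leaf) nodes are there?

Tree built from: [10, 42, 37, 26, 27, 38, 39, 15, 5, 49, 45]
Tree (level-order array): [10, 5, 42, None, None, 37, 49, 26, 38, 45, None, 15, 27, None, 39]
Rule: An internal node has at least one child.
Per-node child counts:
  node 10: 2 child(ren)
  node 5: 0 child(ren)
  node 42: 2 child(ren)
  node 37: 2 child(ren)
  node 26: 2 child(ren)
  node 15: 0 child(ren)
  node 27: 0 child(ren)
  node 38: 1 child(ren)
  node 39: 0 child(ren)
  node 49: 1 child(ren)
  node 45: 0 child(ren)
Matching nodes: [10, 42, 37, 26, 38, 49]
Count of internal (non-leaf) nodes: 6


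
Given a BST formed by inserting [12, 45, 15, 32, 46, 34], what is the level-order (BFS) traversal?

Tree insertion order: [12, 45, 15, 32, 46, 34]
Tree (level-order array): [12, None, 45, 15, 46, None, 32, None, None, None, 34]
BFS from the root, enqueuing left then right child of each popped node:
  queue [12] -> pop 12, enqueue [45], visited so far: [12]
  queue [45] -> pop 45, enqueue [15, 46], visited so far: [12, 45]
  queue [15, 46] -> pop 15, enqueue [32], visited so far: [12, 45, 15]
  queue [46, 32] -> pop 46, enqueue [none], visited so far: [12, 45, 15, 46]
  queue [32] -> pop 32, enqueue [34], visited so far: [12, 45, 15, 46, 32]
  queue [34] -> pop 34, enqueue [none], visited so far: [12, 45, 15, 46, 32, 34]
Result: [12, 45, 15, 46, 32, 34]


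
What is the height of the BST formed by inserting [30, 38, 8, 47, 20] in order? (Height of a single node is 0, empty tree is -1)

Insertion order: [30, 38, 8, 47, 20]
Tree (level-order array): [30, 8, 38, None, 20, None, 47]
Compute height bottom-up (empty subtree = -1):
  height(20) = 1 + max(-1, -1) = 0
  height(8) = 1 + max(-1, 0) = 1
  height(47) = 1 + max(-1, -1) = 0
  height(38) = 1 + max(-1, 0) = 1
  height(30) = 1 + max(1, 1) = 2
Height = 2


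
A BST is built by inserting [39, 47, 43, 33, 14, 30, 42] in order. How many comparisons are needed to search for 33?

Search path for 33: 39 -> 33
Found: True
Comparisons: 2


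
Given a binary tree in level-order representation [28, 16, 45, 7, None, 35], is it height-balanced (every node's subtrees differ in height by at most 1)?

Tree (level-order array): [28, 16, 45, 7, None, 35]
Definition: a tree is height-balanced if, at every node, |h(left) - h(right)| <= 1 (empty subtree has height -1).
Bottom-up per-node check:
  node 7: h_left=-1, h_right=-1, diff=0 [OK], height=0
  node 16: h_left=0, h_right=-1, diff=1 [OK], height=1
  node 35: h_left=-1, h_right=-1, diff=0 [OK], height=0
  node 45: h_left=0, h_right=-1, diff=1 [OK], height=1
  node 28: h_left=1, h_right=1, diff=0 [OK], height=2
All nodes satisfy the balance condition.
Result: Balanced


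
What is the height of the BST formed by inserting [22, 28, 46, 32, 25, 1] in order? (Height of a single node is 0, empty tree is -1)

Insertion order: [22, 28, 46, 32, 25, 1]
Tree (level-order array): [22, 1, 28, None, None, 25, 46, None, None, 32]
Compute height bottom-up (empty subtree = -1):
  height(1) = 1 + max(-1, -1) = 0
  height(25) = 1 + max(-1, -1) = 0
  height(32) = 1 + max(-1, -1) = 0
  height(46) = 1 + max(0, -1) = 1
  height(28) = 1 + max(0, 1) = 2
  height(22) = 1 + max(0, 2) = 3
Height = 3


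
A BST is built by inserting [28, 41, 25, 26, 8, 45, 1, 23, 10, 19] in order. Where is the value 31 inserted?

Starting tree (level order): [28, 25, 41, 8, 26, None, 45, 1, 23, None, None, None, None, None, None, 10, None, None, 19]
Insertion path: 28 -> 41
Result: insert 31 as left child of 41
Final tree (level order): [28, 25, 41, 8, 26, 31, 45, 1, 23, None, None, None, None, None, None, None, None, 10, None, None, 19]


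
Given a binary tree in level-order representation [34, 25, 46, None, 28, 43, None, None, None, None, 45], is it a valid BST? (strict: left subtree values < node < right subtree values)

Level-order array: [34, 25, 46, None, 28, 43, None, None, None, None, 45]
Validate using subtree bounds (lo, hi): at each node, require lo < value < hi,
then recurse left with hi=value and right with lo=value.
Preorder trace (stopping at first violation):
  at node 34 with bounds (-inf, +inf): OK
  at node 25 with bounds (-inf, 34): OK
  at node 28 with bounds (25, 34): OK
  at node 46 with bounds (34, +inf): OK
  at node 43 with bounds (34, 46): OK
  at node 45 with bounds (43, 46): OK
No violation found at any node.
Result: Valid BST


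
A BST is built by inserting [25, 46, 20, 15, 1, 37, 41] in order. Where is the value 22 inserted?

Starting tree (level order): [25, 20, 46, 15, None, 37, None, 1, None, None, 41]
Insertion path: 25 -> 20
Result: insert 22 as right child of 20
Final tree (level order): [25, 20, 46, 15, 22, 37, None, 1, None, None, None, None, 41]


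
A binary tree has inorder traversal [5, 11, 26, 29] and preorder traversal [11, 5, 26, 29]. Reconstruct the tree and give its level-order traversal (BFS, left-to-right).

Inorder:  [5, 11, 26, 29]
Preorder: [11, 5, 26, 29]
Algorithm: preorder visits root first, so consume preorder in order;
for each root, split the current inorder slice at that value into
left-subtree inorder and right-subtree inorder, then recurse.
Recursive splits:
  root=11; inorder splits into left=[5], right=[26, 29]
  root=5; inorder splits into left=[], right=[]
  root=26; inorder splits into left=[], right=[29]
  root=29; inorder splits into left=[], right=[]
Reconstructed level-order: [11, 5, 26, 29]


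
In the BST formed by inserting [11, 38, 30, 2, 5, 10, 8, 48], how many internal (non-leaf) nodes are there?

Tree built from: [11, 38, 30, 2, 5, 10, 8, 48]
Tree (level-order array): [11, 2, 38, None, 5, 30, 48, None, 10, None, None, None, None, 8]
Rule: An internal node has at least one child.
Per-node child counts:
  node 11: 2 child(ren)
  node 2: 1 child(ren)
  node 5: 1 child(ren)
  node 10: 1 child(ren)
  node 8: 0 child(ren)
  node 38: 2 child(ren)
  node 30: 0 child(ren)
  node 48: 0 child(ren)
Matching nodes: [11, 2, 5, 10, 38]
Count of internal (non-leaf) nodes: 5


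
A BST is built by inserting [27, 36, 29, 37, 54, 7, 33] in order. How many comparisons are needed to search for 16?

Search path for 16: 27 -> 7
Found: False
Comparisons: 2


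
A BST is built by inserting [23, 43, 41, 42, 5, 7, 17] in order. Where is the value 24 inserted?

Starting tree (level order): [23, 5, 43, None, 7, 41, None, None, 17, None, 42]
Insertion path: 23 -> 43 -> 41
Result: insert 24 as left child of 41
Final tree (level order): [23, 5, 43, None, 7, 41, None, None, 17, 24, 42]


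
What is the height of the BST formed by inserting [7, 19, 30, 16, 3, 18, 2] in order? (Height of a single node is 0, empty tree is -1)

Insertion order: [7, 19, 30, 16, 3, 18, 2]
Tree (level-order array): [7, 3, 19, 2, None, 16, 30, None, None, None, 18]
Compute height bottom-up (empty subtree = -1):
  height(2) = 1 + max(-1, -1) = 0
  height(3) = 1 + max(0, -1) = 1
  height(18) = 1 + max(-1, -1) = 0
  height(16) = 1 + max(-1, 0) = 1
  height(30) = 1 + max(-1, -1) = 0
  height(19) = 1 + max(1, 0) = 2
  height(7) = 1 + max(1, 2) = 3
Height = 3


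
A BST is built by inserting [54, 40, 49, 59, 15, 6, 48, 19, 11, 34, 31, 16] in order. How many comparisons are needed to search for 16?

Search path for 16: 54 -> 40 -> 15 -> 19 -> 16
Found: True
Comparisons: 5


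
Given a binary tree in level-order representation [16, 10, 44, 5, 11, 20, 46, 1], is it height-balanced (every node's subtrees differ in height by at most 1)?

Tree (level-order array): [16, 10, 44, 5, 11, 20, 46, 1]
Definition: a tree is height-balanced if, at every node, |h(left) - h(right)| <= 1 (empty subtree has height -1).
Bottom-up per-node check:
  node 1: h_left=-1, h_right=-1, diff=0 [OK], height=0
  node 5: h_left=0, h_right=-1, diff=1 [OK], height=1
  node 11: h_left=-1, h_right=-1, diff=0 [OK], height=0
  node 10: h_left=1, h_right=0, diff=1 [OK], height=2
  node 20: h_left=-1, h_right=-1, diff=0 [OK], height=0
  node 46: h_left=-1, h_right=-1, diff=0 [OK], height=0
  node 44: h_left=0, h_right=0, diff=0 [OK], height=1
  node 16: h_left=2, h_right=1, diff=1 [OK], height=3
All nodes satisfy the balance condition.
Result: Balanced


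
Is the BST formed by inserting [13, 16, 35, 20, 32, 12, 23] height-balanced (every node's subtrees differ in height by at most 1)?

Tree (level-order array): [13, 12, 16, None, None, None, 35, 20, None, None, 32, 23]
Definition: a tree is height-balanced if, at every node, |h(left) - h(right)| <= 1 (empty subtree has height -1).
Bottom-up per-node check:
  node 12: h_left=-1, h_right=-1, diff=0 [OK], height=0
  node 23: h_left=-1, h_right=-1, diff=0 [OK], height=0
  node 32: h_left=0, h_right=-1, diff=1 [OK], height=1
  node 20: h_left=-1, h_right=1, diff=2 [FAIL (|-1-1|=2 > 1)], height=2
  node 35: h_left=2, h_right=-1, diff=3 [FAIL (|2--1|=3 > 1)], height=3
  node 16: h_left=-1, h_right=3, diff=4 [FAIL (|-1-3|=4 > 1)], height=4
  node 13: h_left=0, h_right=4, diff=4 [FAIL (|0-4|=4 > 1)], height=5
Node 20 violates the condition: |-1 - 1| = 2 > 1.
Result: Not balanced


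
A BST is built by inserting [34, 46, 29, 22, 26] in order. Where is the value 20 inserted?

Starting tree (level order): [34, 29, 46, 22, None, None, None, None, 26]
Insertion path: 34 -> 29 -> 22
Result: insert 20 as left child of 22
Final tree (level order): [34, 29, 46, 22, None, None, None, 20, 26]


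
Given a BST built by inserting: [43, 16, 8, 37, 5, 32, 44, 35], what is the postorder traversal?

Tree insertion order: [43, 16, 8, 37, 5, 32, 44, 35]
Tree (level-order array): [43, 16, 44, 8, 37, None, None, 5, None, 32, None, None, None, None, 35]
Postorder traversal: [5, 8, 35, 32, 37, 16, 44, 43]


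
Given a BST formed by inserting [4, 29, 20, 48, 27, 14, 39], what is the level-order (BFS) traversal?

Tree insertion order: [4, 29, 20, 48, 27, 14, 39]
Tree (level-order array): [4, None, 29, 20, 48, 14, 27, 39]
BFS from the root, enqueuing left then right child of each popped node:
  queue [4] -> pop 4, enqueue [29], visited so far: [4]
  queue [29] -> pop 29, enqueue [20, 48], visited so far: [4, 29]
  queue [20, 48] -> pop 20, enqueue [14, 27], visited so far: [4, 29, 20]
  queue [48, 14, 27] -> pop 48, enqueue [39], visited so far: [4, 29, 20, 48]
  queue [14, 27, 39] -> pop 14, enqueue [none], visited so far: [4, 29, 20, 48, 14]
  queue [27, 39] -> pop 27, enqueue [none], visited so far: [4, 29, 20, 48, 14, 27]
  queue [39] -> pop 39, enqueue [none], visited so far: [4, 29, 20, 48, 14, 27, 39]
Result: [4, 29, 20, 48, 14, 27, 39]


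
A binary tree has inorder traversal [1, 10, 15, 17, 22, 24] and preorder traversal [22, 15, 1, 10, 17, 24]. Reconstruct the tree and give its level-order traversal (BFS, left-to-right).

Inorder:  [1, 10, 15, 17, 22, 24]
Preorder: [22, 15, 1, 10, 17, 24]
Algorithm: preorder visits root first, so consume preorder in order;
for each root, split the current inorder slice at that value into
left-subtree inorder and right-subtree inorder, then recurse.
Recursive splits:
  root=22; inorder splits into left=[1, 10, 15, 17], right=[24]
  root=15; inorder splits into left=[1, 10], right=[17]
  root=1; inorder splits into left=[], right=[10]
  root=10; inorder splits into left=[], right=[]
  root=17; inorder splits into left=[], right=[]
  root=24; inorder splits into left=[], right=[]
Reconstructed level-order: [22, 15, 24, 1, 17, 10]


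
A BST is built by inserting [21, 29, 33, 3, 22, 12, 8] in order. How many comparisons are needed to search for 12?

Search path for 12: 21 -> 3 -> 12
Found: True
Comparisons: 3


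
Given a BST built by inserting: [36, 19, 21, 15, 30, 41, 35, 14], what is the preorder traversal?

Tree insertion order: [36, 19, 21, 15, 30, 41, 35, 14]
Tree (level-order array): [36, 19, 41, 15, 21, None, None, 14, None, None, 30, None, None, None, 35]
Preorder traversal: [36, 19, 15, 14, 21, 30, 35, 41]


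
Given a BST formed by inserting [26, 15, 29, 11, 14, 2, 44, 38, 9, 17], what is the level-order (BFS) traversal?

Tree insertion order: [26, 15, 29, 11, 14, 2, 44, 38, 9, 17]
Tree (level-order array): [26, 15, 29, 11, 17, None, 44, 2, 14, None, None, 38, None, None, 9]
BFS from the root, enqueuing left then right child of each popped node:
  queue [26] -> pop 26, enqueue [15, 29], visited so far: [26]
  queue [15, 29] -> pop 15, enqueue [11, 17], visited so far: [26, 15]
  queue [29, 11, 17] -> pop 29, enqueue [44], visited so far: [26, 15, 29]
  queue [11, 17, 44] -> pop 11, enqueue [2, 14], visited so far: [26, 15, 29, 11]
  queue [17, 44, 2, 14] -> pop 17, enqueue [none], visited so far: [26, 15, 29, 11, 17]
  queue [44, 2, 14] -> pop 44, enqueue [38], visited so far: [26, 15, 29, 11, 17, 44]
  queue [2, 14, 38] -> pop 2, enqueue [9], visited so far: [26, 15, 29, 11, 17, 44, 2]
  queue [14, 38, 9] -> pop 14, enqueue [none], visited so far: [26, 15, 29, 11, 17, 44, 2, 14]
  queue [38, 9] -> pop 38, enqueue [none], visited so far: [26, 15, 29, 11, 17, 44, 2, 14, 38]
  queue [9] -> pop 9, enqueue [none], visited so far: [26, 15, 29, 11, 17, 44, 2, 14, 38, 9]
Result: [26, 15, 29, 11, 17, 44, 2, 14, 38, 9]


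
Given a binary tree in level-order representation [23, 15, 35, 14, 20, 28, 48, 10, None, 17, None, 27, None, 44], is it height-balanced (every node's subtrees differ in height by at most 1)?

Tree (level-order array): [23, 15, 35, 14, 20, 28, 48, 10, None, 17, None, 27, None, 44]
Definition: a tree is height-balanced if, at every node, |h(left) - h(right)| <= 1 (empty subtree has height -1).
Bottom-up per-node check:
  node 10: h_left=-1, h_right=-1, diff=0 [OK], height=0
  node 14: h_left=0, h_right=-1, diff=1 [OK], height=1
  node 17: h_left=-1, h_right=-1, diff=0 [OK], height=0
  node 20: h_left=0, h_right=-1, diff=1 [OK], height=1
  node 15: h_left=1, h_right=1, diff=0 [OK], height=2
  node 27: h_left=-1, h_right=-1, diff=0 [OK], height=0
  node 28: h_left=0, h_right=-1, diff=1 [OK], height=1
  node 44: h_left=-1, h_right=-1, diff=0 [OK], height=0
  node 48: h_left=0, h_right=-1, diff=1 [OK], height=1
  node 35: h_left=1, h_right=1, diff=0 [OK], height=2
  node 23: h_left=2, h_right=2, diff=0 [OK], height=3
All nodes satisfy the balance condition.
Result: Balanced


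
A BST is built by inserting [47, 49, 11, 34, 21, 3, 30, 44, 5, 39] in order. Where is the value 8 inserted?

Starting tree (level order): [47, 11, 49, 3, 34, None, None, None, 5, 21, 44, None, None, None, 30, 39]
Insertion path: 47 -> 11 -> 3 -> 5
Result: insert 8 as right child of 5
Final tree (level order): [47, 11, 49, 3, 34, None, None, None, 5, 21, 44, None, 8, None, 30, 39]


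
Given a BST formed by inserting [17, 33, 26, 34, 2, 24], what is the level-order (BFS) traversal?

Tree insertion order: [17, 33, 26, 34, 2, 24]
Tree (level-order array): [17, 2, 33, None, None, 26, 34, 24]
BFS from the root, enqueuing left then right child of each popped node:
  queue [17] -> pop 17, enqueue [2, 33], visited so far: [17]
  queue [2, 33] -> pop 2, enqueue [none], visited so far: [17, 2]
  queue [33] -> pop 33, enqueue [26, 34], visited so far: [17, 2, 33]
  queue [26, 34] -> pop 26, enqueue [24], visited so far: [17, 2, 33, 26]
  queue [34, 24] -> pop 34, enqueue [none], visited so far: [17, 2, 33, 26, 34]
  queue [24] -> pop 24, enqueue [none], visited so far: [17, 2, 33, 26, 34, 24]
Result: [17, 2, 33, 26, 34, 24]


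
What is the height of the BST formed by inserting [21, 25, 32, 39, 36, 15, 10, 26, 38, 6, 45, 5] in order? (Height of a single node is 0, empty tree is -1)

Insertion order: [21, 25, 32, 39, 36, 15, 10, 26, 38, 6, 45, 5]
Tree (level-order array): [21, 15, 25, 10, None, None, 32, 6, None, 26, 39, 5, None, None, None, 36, 45, None, None, None, 38]
Compute height bottom-up (empty subtree = -1):
  height(5) = 1 + max(-1, -1) = 0
  height(6) = 1 + max(0, -1) = 1
  height(10) = 1 + max(1, -1) = 2
  height(15) = 1 + max(2, -1) = 3
  height(26) = 1 + max(-1, -1) = 0
  height(38) = 1 + max(-1, -1) = 0
  height(36) = 1 + max(-1, 0) = 1
  height(45) = 1 + max(-1, -1) = 0
  height(39) = 1 + max(1, 0) = 2
  height(32) = 1 + max(0, 2) = 3
  height(25) = 1 + max(-1, 3) = 4
  height(21) = 1 + max(3, 4) = 5
Height = 5


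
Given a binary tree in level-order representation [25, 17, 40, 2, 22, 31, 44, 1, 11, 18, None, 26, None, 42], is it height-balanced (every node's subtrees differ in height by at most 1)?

Tree (level-order array): [25, 17, 40, 2, 22, 31, 44, 1, 11, 18, None, 26, None, 42]
Definition: a tree is height-balanced if, at every node, |h(left) - h(right)| <= 1 (empty subtree has height -1).
Bottom-up per-node check:
  node 1: h_left=-1, h_right=-1, diff=0 [OK], height=0
  node 11: h_left=-1, h_right=-1, diff=0 [OK], height=0
  node 2: h_left=0, h_right=0, diff=0 [OK], height=1
  node 18: h_left=-1, h_right=-1, diff=0 [OK], height=0
  node 22: h_left=0, h_right=-1, diff=1 [OK], height=1
  node 17: h_left=1, h_right=1, diff=0 [OK], height=2
  node 26: h_left=-1, h_right=-1, diff=0 [OK], height=0
  node 31: h_left=0, h_right=-1, diff=1 [OK], height=1
  node 42: h_left=-1, h_right=-1, diff=0 [OK], height=0
  node 44: h_left=0, h_right=-1, diff=1 [OK], height=1
  node 40: h_left=1, h_right=1, diff=0 [OK], height=2
  node 25: h_left=2, h_right=2, diff=0 [OK], height=3
All nodes satisfy the balance condition.
Result: Balanced


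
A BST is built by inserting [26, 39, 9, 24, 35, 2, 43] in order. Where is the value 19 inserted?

Starting tree (level order): [26, 9, 39, 2, 24, 35, 43]
Insertion path: 26 -> 9 -> 24
Result: insert 19 as left child of 24
Final tree (level order): [26, 9, 39, 2, 24, 35, 43, None, None, 19]


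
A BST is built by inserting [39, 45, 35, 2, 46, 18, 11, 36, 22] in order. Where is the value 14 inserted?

Starting tree (level order): [39, 35, 45, 2, 36, None, 46, None, 18, None, None, None, None, 11, 22]
Insertion path: 39 -> 35 -> 2 -> 18 -> 11
Result: insert 14 as right child of 11
Final tree (level order): [39, 35, 45, 2, 36, None, 46, None, 18, None, None, None, None, 11, 22, None, 14]


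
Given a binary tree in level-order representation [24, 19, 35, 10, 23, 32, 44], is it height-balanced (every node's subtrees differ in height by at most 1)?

Tree (level-order array): [24, 19, 35, 10, 23, 32, 44]
Definition: a tree is height-balanced if, at every node, |h(left) - h(right)| <= 1 (empty subtree has height -1).
Bottom-up per-node check:
  node 10: h_left=-1, h_right=-1, diff=0 [OK], height=0
  node 23: h_left=-1, h_right=-1, diff=0 [OK], height=0
  node 19: h_left=0, h_right=0, diff=0 [OK], height=1
  node 32: h_left=-1, h_right=-1, diff=0 [OK], height=0
  node 44: h_left=-1, h_right=-1, diff=0 [OK], height=0
  node 35: h_left=0, h_right=0, diff=0 [OK], height=1
  node 24: h_left=1, h_right=1, diff=0 [OK], height=2
All nodes satisfy the balance condition.
Result: Balanced


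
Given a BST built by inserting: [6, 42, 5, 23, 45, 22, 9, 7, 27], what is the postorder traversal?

Tree insertion order: [6, 42, 5, 23, 45, 22, 9, 7, 27]
Tree (level-order array): [6, 5, 42, None, None, 23, 45, 22, 27, None, None, 9, None, None, None, 7]
Postorder traversal: [5, 7, 9, 22, 27, 23, 45, 42, 6]


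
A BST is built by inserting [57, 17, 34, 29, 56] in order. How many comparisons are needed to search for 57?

Search path for 57: 57
Found: True
Comparisons: 1


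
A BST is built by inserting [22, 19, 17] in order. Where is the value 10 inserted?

Starting tree (level order): [22, 19, None, 17]
Insertion path: 22 -> 19 -> 17
Result: insert 10 as left child of 17
Final tree (level order): [22, 19, None, 17, None, 10]


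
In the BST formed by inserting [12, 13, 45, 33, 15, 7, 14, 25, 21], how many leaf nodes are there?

Tree built from: [12, 13, 45, 33, 15, 7, 14, 25, 21]
Tree (level-order array): [12, 7, 13, None, None, None, 45, 33, None, 15, None, 14, 25, None, None, 21]
Rule: A leaf has 0 children.
Per-node child counts:
  node 12: 2 child(ren)
  node 7: 0 child(ren)
  node 13: 1 child(ren)
  node 45: 1 child(ren)
  node 33: 1 child(ren)
  node 15: 2 child(ren)
  node 14: 0 child(ren)
  node 25: 1 child(ren)
  node 21: 0 child(ren)
Matching nodes: [7, 14, 21]
Count of leaf nodes: 3


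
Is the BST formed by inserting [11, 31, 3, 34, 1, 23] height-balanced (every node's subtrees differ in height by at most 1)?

Tree (level-order array): [11, 3, 31, 1, None, 23, 34]
Definition: a tree is height-balanced if, at every node, |h(left) - h(right)| <= 1 (empty subtree has height -1).
Bottom-up per-node check:
  node 1: h_left=-1, h_right=-1, diff=0 [OK], height=0
  node 3: h_left=0, h_right=-1, diff=1 [OK], height=1
  node 23: h_left=-1, h_right=-1, diff=0 [OK], height=0
  node 34: h_left=-1, h_right=-1, diff=0 [OK], height=0
  node 31: h_left=0, h_right=0, diff=0 [OK], height=1
  node 11: h_left=1, h_right=1, diff=0 [OK], height=2
All nodes satisfy the balance condition.
Result: Balanced


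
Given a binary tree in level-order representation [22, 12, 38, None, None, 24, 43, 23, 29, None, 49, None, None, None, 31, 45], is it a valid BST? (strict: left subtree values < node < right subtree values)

Level-order array: [22, 12, 38, None, None, 24, 43, 23, 29, None, 49, None, None, None, 31, 45]
Validate using subtree bounds (lo, hi): at each node, require lo < value < hi,
then recurse left with hi=value and right with lo=value.
Preorder trace (stopping at first violation):
  at node 22 with bounds (-inf, +inf): OK
  at node 12 with bounds (-inf, 22): OK
  at node 38 with bounds (22, +inf): OK
  at node 24 with bounds (22, 38): OK
  at node 23 with bounds (22, 24): OK
  at node 29 with bounds (24, 38): OK
  at node 31 with bounds (29, 38): OK
  at node 43 with bounds (38, +inf): OK
  at node 49 with bounds (43, +inf): OK
  at node 45 with bounds (43, 49): OK
No violation found at any node.
Result: Valid BST


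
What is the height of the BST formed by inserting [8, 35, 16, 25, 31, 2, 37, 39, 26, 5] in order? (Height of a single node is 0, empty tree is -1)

Insertion order: [8, 35, 16, 25, 31, 2, 37, 39, 26, 5]
Tree (level-order array): [8, 2, 35, None, 5, 16, 37, None, None, None, 25, None, 39, None, 31, None, None, 26]
Compute height bottom-up (empty subtree = -1):
  height(5) = 1 + max(-1, -1) = 0
  height(2) = 1 + max(-1, 0) = 1
  height(26) = 1 + max(-1, -1) = 0
  height(31) = 1 + max(0, -1) = 1
  height(25) = 1 + max(-1, 1) = 2
  height(16) = 1 + max(-1, 2) = 3
  height(39) = 1 + max(-1, -1) = 0
  height(37) = 1 + max(-1, 0) = 1
  height(35) = 1 + max(3, 1) = 4
  height(8) = 1 + max(1, 4) = 5
Height = 5


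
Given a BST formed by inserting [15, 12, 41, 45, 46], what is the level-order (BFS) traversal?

Tree insertion order: [15, 12, 41, 45, 46]
Tree (level-order array): [15, 12, 41, None, None, None, 45, None, 46]
BFS from the root, enqueuing left then right child of each popped node:
  queue [15] -> pop 15, enqueue [12, 41], visited so far: [15]
  queue [12, 41] -> pop 12, enqueue [none], visited so far: [15, 12]
  queue [41] -> pop 41, enqueue [45], visited so far: [15, 12, 41]
  queue [45] -> pop 45, enqueue [46], visited so far: [15, 12, 41, 45]
  queue [46] -> pop 46, enqueue [none], visited so far: [15, 12, 41, 45, 46]
Result: [15, 12, 41, 45, 46]


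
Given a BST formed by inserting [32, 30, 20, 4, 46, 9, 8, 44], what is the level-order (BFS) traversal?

Tree insertion order: [32, 30, 20, 4, 46, 9, 8, 44]
Tree (level-order array): [32, 30, 46, 20, None, 44, None, 4, None, None, None, None, 9, 8]
BFS from the root, enqueuing left then right child of each popped node:
  queue [32] -> pop 32, enqueue [30, 46], visited so far: [32]
  queue [30, 46] -> pop 30, enqueue [20], visited so far: [32, 30]
  queue [46, 20] -> pop 46, enqueue [44], visited so far: [32, 30, 46]
  queue [20, 44] -> pop 20, enqueue [4], visited so far: [32, 30, 46, 20]
  queue [44, 4] -> pop 44, enqueue [none], visited so far: [32, 30, 46, 20, 44]
  queue [4] -> pop 4, enqueue [9], visited so far: [32, 30, 46, 20, 44, 4]
  queue [9] -> pop 9, enqueue [8], visited so far: [32, 30, 46, 20, 44, 4, 9]
  queue [8] -> pop 8, enqueue [none], visited so far: [32, 30, 46, 20, 44, 4, 9, 8]
Result: [32, 30, 46, 20, 44, 4, 9, 8]


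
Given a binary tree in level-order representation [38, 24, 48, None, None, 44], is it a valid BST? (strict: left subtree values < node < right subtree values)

Level-order array: [38, 24, 48, None, None, 44]
Validate using subtree bounds (lo, hi): at each node, require lo < value < hi,
then recurse left with hi=value and right with lo=value.
Preorder trace (stopping at first violation):
  at node 38 with bounds (-inf, +inf): OK
  at node 24 with bounds (-inf, 38): OK
  at node 48 with bounds (38, +inf): OK
  at node 44 with bounds (38, 48): OK
No violation found at any node.
Result: Valid BST


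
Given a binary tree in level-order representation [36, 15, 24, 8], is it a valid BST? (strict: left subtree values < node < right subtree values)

Level-order array: [36, 15, 24, 8]
Validate using subtree bounds (lo, hi): at each node, require lo < value < hi,
then recurse left with hi=value and right with lo=value.
Preorder trace (stopping at first violation):
  at node 36 with bounds (-inf, +inf): OK
  at node 15 with bounds (-inf, 36): OK
  at node 8 with bounds (-inf, 15): OK
  at node 24 with bounds (36, +inf): VIOLATION
Node 24 violates its bound: not (36 < 24 < +inf).
Result: Not a valid BST


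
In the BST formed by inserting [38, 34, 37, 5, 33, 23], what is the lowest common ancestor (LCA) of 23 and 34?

Tree insertion order: [38, 34, 37, 5, 33, 23]
Tree (level-order array): [38, 34, None, 5, 37, None, 33, None, None, 23]
In a BST, the LCA of p=23, q=34 is the first node v on the
root-to-leaf path with p <= v <= q (go left if both < v, right if both > v).
Walk from root:
  at 38: both 23 and 34 < 38, go left
  at 34: 23 <= 34 <= 34, this is the LCA
LCA = 34


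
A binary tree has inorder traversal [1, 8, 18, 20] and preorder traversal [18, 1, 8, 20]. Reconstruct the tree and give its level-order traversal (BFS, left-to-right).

Inorder:  [1, 8, 18, 20]
Preorder: [18, 1, 8, 20]
Algorithm: preorder visits root first, so consume preorder in order;
for each root, split the current inorder slice at that value into
left-subtree inorder and right-subtree inorder, then recurse.
Recursive splits:
  root=18; inorder splits into left=[1, 8], right=[20]
  root=1; inorder splits into left=[], right=[8]
  root=8; inorder splits into left=[], right=[]
  root=20; inorder splits into left=[], right=[]
Reconstructed level-order: [18, 1, 20, 8]


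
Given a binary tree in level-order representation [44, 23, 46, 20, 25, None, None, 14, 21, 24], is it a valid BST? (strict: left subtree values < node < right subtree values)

Level-order array: [44, 23, 46, 20, 25, None, None, 14, 21, 24]
Validate using subtree bounds (lo, hi): at each node, require lo < value < hi,
then recurse left with hi=value and right with lo=value.
Preorder trace (stopping at first violation):
  at node 44 with bounds (-inf, +inf): OK
  at node 23 with bounds (-inf, 44): OK
  at node 20 with bounds (-inf, 23): OK
  at node 14 with bounds (-inf, 20): OK
  at node 21 with bounds (20, 23): OK
  at node 25 with bounds (23, 44): OK
  at node 24 with bounds (23, 25): OK
  at node 46 with bounds (44, +inf): OK
No violation found at any node.
Result: Valid BST


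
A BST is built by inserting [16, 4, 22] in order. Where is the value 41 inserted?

Starting tree (level order): [16, 4, 22]
Insertion path: 16 -> 22
Result: insert 41 as right child of 22
Final tree (level order): [16, 4, 22, None, None, None, 41]


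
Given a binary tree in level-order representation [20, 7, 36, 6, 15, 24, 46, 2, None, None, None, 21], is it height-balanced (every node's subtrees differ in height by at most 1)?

Tree (level-order array): [20, 7, 36, 6, 15, 24, 46, 2, None, None, None, 21]
Definition: a tree is height-balanced if, at every node, |h(left) - h(right)| <= 1 (empty subtree has height -1).
Bottom-up per-node check:
  node 2: h_left=-1, h_right=-1, diff=0 [OK], height=0
  node 6: h_left=0, h_right=-1, diff=1 [OK], height=1
  node 15: h_left=-1, h_right=-1, diff=0 [OK], height=0
  node 7: h_left=1, h_right=0, diff=1 [OK], height=2
  node 21: h_left=-1, h_right=-1, diff=0 [OK], height=0
  node 24: h_left=0, h_right=-1, diff=1 [OK], height=1
  node 46: h_left=-1, h_right=-1, diff=0 [OK], height=0
  node 36: h_left=1, h_right=0, diff=1 [OK], height=2
  node 20: h_left=2, h_right=2, diff=0 [OK], height=3
All nodes satisfy the balance condition.
Result: Balanced


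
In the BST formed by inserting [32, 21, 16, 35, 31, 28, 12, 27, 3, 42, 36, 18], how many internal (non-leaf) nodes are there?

Tree built from: [32, 21, 16, 35, 31, 28, 12, 27, 3, 42, 36, 18]
Tree (level-order array): [32, 21, 35, 16, 31, None, 42, 12, 18, 28, None, 36, None, 3, None, None, None, 27]
Rule: An internal node has at least one child.
Per-node child counts:
  node 32: 2 child(ren)
  node 21: 2 child(ren)
  node 16: 2 child(ren)
  node 12: 1 child(ren)
  node 3: 0 child(ren)
  node 18: 0 child(ren)
  node 31: 1 child(ren)
  node 28: 1 child(ren)
  node 27: 0 child(ren)
  node 35: 1 child(ren)
  node 42: 1 child(ren)
  node 36: 0 child(ren)
Matching nodes: [32, 21, 16, 12, 31, 28, 35, 42]
Count of internal (non-leaf) nodes: 8


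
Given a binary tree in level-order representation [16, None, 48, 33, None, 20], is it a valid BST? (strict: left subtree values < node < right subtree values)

Level-order array: [16, None, 48, 33, None, 20]
Validate using subtree bounds (lo, hi): at each node, require lo < value < hi,
then recurse left with hi=value and right with lo=value.
Preorder trace (stopping at first violation):
  at node 16 with bounds (-inf, +inf): OK
  at node 48 with bounds (16, +inf): OK
  at node 33 with bounds (16, 48): OK
  at node 20 with bounds (16, 33): OK
No violation found at any node.
Result: Valid BST


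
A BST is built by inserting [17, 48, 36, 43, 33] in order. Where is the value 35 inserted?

Starting tree (level order): [17, None, 48, 36, None, 33, 43]
Insertion path: 17 -> 48 -> 36 -> 33
Result: insert 35 as right child of 33
Final tree (level order): [17, None, 48, 36, None, 33, 43, None, 35]


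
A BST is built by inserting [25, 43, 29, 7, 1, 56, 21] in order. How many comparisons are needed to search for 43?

Search path for 43: 25 -> 43
Found: True
Comparisons: 2


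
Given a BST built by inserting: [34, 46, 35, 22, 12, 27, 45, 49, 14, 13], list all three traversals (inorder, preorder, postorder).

Tree insertion order: [34, 46, 35, 22, 12, 27, 45, 49, 14, 13]
Tree (level-order array): [34, 22, 46, 12, 27, 35, 49, None, 14, None, None, None, 45, None, None, 13]
Inorder (L, root, R): [12, 13, 14, 22, 27, 34, 35, 45, 46, 49]
Preorder (root, L, R): [34, 22, 12, 14, 13, 27, 46, 35, 45, 49]
Postorder (L, R, root): [13, 14, 12, 27, 22, 45, 35, 49, 46, 34]


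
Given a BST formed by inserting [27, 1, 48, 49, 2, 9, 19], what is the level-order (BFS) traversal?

Tree insertion order: [27, 1, 48, 49, 2, 9, 19]
Tree (level-order array): [27, 1, 48, None, 2, None, 49, None, 9, None, None, None, 19]
BFS from the root, enqueuing left then right child of each popped node:
  queue [27] -> pop 27, enqueue [1, 48], visited so far: [27]
  queue [1, 48] -> pop 1, enqueue [2], visited so far: [27, 1]
  queue [48, 2] -> pop 48, enqueue [49], visited so far: [27, 1, 48]
  queue [2, 49] -> pop 2, enqueue [9], visited so far: [27, 1, 48, 2]
  queue [49, 9] -> pop 49, enqueue [none], visited so far: [27, 1, 48, 2, 49]
  queue [9] -> pop 9, enqueue [19], visited so far: [27, 1, 48, 2, 49, 9]
  queue [19] -> pop 19, enqueue [none], visited so far: [27, 1, 48, 2, 49, 9, 19]
Result: [27, 1, 48, 2, 49, 9, 19]


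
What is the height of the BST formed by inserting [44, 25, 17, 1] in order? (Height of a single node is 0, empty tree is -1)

Insertion order: [44, 25, 17, 1]
Tree (level-order array): [44, 25, None, 17, None, 1]
Compute height bottom-up (empty subtree = -1):
  height(1) = 1 + max(-1, -1) = 0
  height(17) = 1 + max(0, -1) = 1
  height(25) = 1 + max(1, -1) = 2
  height(44) = 1 + max(2, -1) = 3
Height = 3


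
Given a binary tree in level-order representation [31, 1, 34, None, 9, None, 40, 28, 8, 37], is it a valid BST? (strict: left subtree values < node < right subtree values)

Level-order array: [31, 1, 34, None, 9, None, 40, 28, 8, 37]
Validate using subtree bounds (lo, hi): at each node, require lo < value < hi,
then recurse left with hi=value and right with lo=value.
Preorder trace (stopping at first violation):
  at node 31 with bounds (-inf, +inf): OK
  at node 1 with bounds (-inf, 31): OK
  at node 9 with bounds (1, 31): OK
  at node 28 with bounds (1, 9): VIOLATION
Node 28 violates its bound: not (1 < 28 < 9).
Result: Not a valid BST


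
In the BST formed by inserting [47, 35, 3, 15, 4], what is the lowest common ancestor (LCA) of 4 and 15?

Tree insertion order: [47, 35, 3, 15, 4]
Tree (level-order array): [47, 35, None, 3, None, None, 15, 4]
In a BST, the LCA of p=4, q=15 is the first node v on the
root-to-leaf path with p <= v <= q (go left if both < v, right if both > v).
Walk from root:
  at 47: both 4 and 15 < 47, go left
  at 35: both 4 and 15 < 35, go left
  at 3: both 4 and 15 > 3, go right
  at 15: 4 <= 15 <= 15, this is the LCA
LCA = 15


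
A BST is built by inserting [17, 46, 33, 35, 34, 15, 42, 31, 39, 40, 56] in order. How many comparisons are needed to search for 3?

Search path for 3: 17 -> 15
Found: False
Comparisons: 2


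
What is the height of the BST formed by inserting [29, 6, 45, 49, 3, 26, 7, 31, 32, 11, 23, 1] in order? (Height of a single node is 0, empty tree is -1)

Insertion order: [29, 6, 45, 49, 3, 26, 7, 31, 32, 11, 23, 1]
Tree (level-order array): [29, 6, 45, 3, 26, 31, 49, 1, None, 7, None, None, 32, None, None, None, None, None, 11, None, None, None, 23]
Compute height bottom-up (empty subtree = -1):
  height(1) = 1 + max(-1, -1) = 0
  height(3) = 1 + max(0, -1) = 1
  height(23) = 1 + max(-1, -1) = 0
  height(11) = 1 + max(-1, 0) = 1
  height(7) = 1 + max(-1, 1) = 2
  height(26) = 1 + max(2, -1) = 3
  height(6) = 1 + max(1, 3) = 4
  height(32) = 1 + max(-1, -1) = 0
  height(31) = 1 + max(-1, 0) = 1
  height(49) = 1 + max(-1, -1) = 0
  height(45) = 1 + max(1, 0) = 2
  height(29) = 1 + max(4, 2) = 5
Height = 5


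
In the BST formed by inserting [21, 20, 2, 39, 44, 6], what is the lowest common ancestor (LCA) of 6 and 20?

Tree insertion order: [21, 20, 2, 39, 44, 6]
Tree (level-order array): [21, 20, 39, 2, None, None, 44, None, 6]
In a BST, the LCA of p=6, q=20 is the first node v on the
root-to-leaf path with p <= v <= q (go left if both < v, right if both > v).
Walk from root:
  at 21: both 6 and 20 < 21, go left
  at 20: 6 <= 20 <= 20, this is the LCA
LCA = 20
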